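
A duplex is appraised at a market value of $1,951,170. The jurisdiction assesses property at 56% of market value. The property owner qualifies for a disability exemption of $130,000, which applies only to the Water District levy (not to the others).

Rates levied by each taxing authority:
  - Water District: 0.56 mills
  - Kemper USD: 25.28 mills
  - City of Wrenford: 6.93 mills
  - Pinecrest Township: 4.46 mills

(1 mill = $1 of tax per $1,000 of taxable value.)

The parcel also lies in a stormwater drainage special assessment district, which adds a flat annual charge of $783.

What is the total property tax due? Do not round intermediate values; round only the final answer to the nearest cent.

$41,389.75

Assessed value = $1,951,170 × 0.56 = $1,092,655.2
Water District: ($1,092,655.2 − $130,000) × 0.00056 = $962,655.2 × 0.00056 = $539.086912
Kemper USD: $1,092,655.2 × 0.02528 = $27,622.323456
City of Wrenford: $1,092,655.2 × 0.00693 = $7,572.100536
Pinecrest Township: $1,092,655.2 × 0.00446 = $4,873.242192
Levies subtotal = $40,606.753096
Total = $40,606.753096 + $783 = $41,389.753096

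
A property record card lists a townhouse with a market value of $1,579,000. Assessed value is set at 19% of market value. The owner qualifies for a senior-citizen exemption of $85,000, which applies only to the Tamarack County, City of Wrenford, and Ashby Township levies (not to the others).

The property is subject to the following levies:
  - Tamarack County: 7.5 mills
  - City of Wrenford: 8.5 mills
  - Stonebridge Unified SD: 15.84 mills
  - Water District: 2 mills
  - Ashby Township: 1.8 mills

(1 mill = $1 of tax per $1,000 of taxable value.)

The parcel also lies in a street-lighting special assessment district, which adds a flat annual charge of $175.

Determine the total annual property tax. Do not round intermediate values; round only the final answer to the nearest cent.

Assessed value = $1,579,000 × 0.19 = $300,010
Tamarack County: ($300,010 − $85,000) × 0.0075 = $215,010 × 0.0075 = $1,612.575
City of Wrenford: ($300,010 − $85,000) × 0.0085 = $215,010 × 0.0085 = $1,827.585
Stonebridge Unified SD: $300,010 × 0.01584 = $4,752.1584
Water District: $300,010 × 0.002 = $600.02
Ashby Township: ($300,010 − $85,000) × 0.0018 = $215,010 × 0.0018 = $387.018
Levies subtotal = $9,179.3564
Total = $9,179.3564 + $175 = $9,354.3564

$9,354.36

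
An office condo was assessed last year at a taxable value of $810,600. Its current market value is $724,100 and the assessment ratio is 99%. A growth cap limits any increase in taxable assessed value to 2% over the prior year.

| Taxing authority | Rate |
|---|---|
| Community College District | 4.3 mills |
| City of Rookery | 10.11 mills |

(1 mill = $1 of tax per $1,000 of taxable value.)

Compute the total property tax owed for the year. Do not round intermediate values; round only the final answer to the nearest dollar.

$10,330

Uncapped assessed value = $724,100 × 0.99 = $716,859
Cap limit = $810,600 × 1.02 = $826,812
Taxable assessed value = min($716,859, $826,812) = $716,859 (cap does not bind)
Community College District: $716,859 × 0.0043 = $3,082.4937
City of Rookery: $716,859 × 0.01011 = $7,247.44449
Total = $10,329.93819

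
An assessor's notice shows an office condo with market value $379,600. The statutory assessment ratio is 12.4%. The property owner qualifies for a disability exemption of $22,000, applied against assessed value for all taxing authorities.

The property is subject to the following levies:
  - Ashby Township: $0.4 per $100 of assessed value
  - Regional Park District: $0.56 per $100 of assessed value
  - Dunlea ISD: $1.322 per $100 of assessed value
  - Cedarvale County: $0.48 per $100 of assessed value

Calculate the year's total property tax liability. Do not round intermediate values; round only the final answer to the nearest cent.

$692.44

Assessed value = $379,600 × 0.124 = $47,070.4
Taxable value = $47,070.4 − $22,000 = $25,070.4
Ashby Township: $25,070.4 × 0.004 = $100.2816
Regional Park District: $25,070.4 × 0.0056 = $140.39424
Dunlea ISD: $25,070.4 × 0.01322 = $331.430688
Cedarvale County: $25,070.4 × 0.0048 = $120.33792
Total = $100.2816 + $140.39424 + $331.430688 + $120.33792 = $692.444448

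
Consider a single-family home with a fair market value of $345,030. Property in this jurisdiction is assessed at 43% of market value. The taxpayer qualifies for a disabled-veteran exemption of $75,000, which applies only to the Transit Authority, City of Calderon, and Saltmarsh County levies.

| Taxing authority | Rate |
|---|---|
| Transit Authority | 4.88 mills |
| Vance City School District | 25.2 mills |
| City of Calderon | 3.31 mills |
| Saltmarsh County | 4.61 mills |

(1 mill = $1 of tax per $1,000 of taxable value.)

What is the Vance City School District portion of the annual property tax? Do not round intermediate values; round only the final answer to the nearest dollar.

$3,739

Assessed value = $345,030 × 0.43 = $148,362.9
Vance City School District taxable value = $148,362.9 (exemption does not apply)
Vance City School District levy = $148,362.9 × 0.0252 = $3,738.74508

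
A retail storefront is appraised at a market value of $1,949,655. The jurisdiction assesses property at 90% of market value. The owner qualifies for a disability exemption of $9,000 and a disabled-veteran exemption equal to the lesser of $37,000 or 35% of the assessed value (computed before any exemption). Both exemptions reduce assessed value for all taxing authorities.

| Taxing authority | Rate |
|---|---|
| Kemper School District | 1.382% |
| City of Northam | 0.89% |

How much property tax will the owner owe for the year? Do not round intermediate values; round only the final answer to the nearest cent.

$38,821.43

Assessed value = $1,949,655 × 0.9 = $1,754,689.5
Disabled-veteran exemption = min($37,000, 35% × $1,754,689.5) = min($37,000, $614,141.325) = $37,000 (dollar cap binds)
Taxable value = $1,754,689.5 − $9,000 − $37,000 = $1,708,689.5
Kemper School District: $1,708,689.5 × 0.01382 = $23,614.08889
City of Northam: $1,708,689.5 × 0.0089 = $15,207.33655
Total = $38,821.42544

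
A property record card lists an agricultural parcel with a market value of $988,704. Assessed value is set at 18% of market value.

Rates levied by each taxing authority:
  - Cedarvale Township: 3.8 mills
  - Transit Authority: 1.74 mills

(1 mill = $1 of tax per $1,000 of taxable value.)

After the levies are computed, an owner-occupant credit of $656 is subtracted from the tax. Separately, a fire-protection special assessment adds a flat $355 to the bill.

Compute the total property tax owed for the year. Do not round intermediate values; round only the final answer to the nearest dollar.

$685

Assessed value = $988,704 × 0.18 = $177,966.72
Cedarvale Township: $177,966.72 × 0.0038 = $676.273536
Transit Authority: $177,966.72 × 0.00174 = $309.6620928
Levies subtotal = $985.9356288
After credit = $985.9356288 − $656 = $329.9356288
Total = $329.9356288 + $355 = $684.9356288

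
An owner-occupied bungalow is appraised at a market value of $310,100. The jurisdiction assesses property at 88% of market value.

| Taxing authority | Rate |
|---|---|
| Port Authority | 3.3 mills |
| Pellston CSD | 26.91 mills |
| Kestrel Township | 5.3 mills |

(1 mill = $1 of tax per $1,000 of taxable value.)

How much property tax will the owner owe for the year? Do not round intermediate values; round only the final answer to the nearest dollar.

$9,690

Assessed value = $310,100 × 0.88 = $272,888
Port Authority: $272,888 × 0.0033 = $900.5304
Pellston CSD: $272,888 × 0.02691 = $7,343.41608
Kestrel Township: $272,888 × 0.0053 = $1,446.3064
Total = $900.5304 + $7,343.41608 + $1,446.3064 = $9,690.25288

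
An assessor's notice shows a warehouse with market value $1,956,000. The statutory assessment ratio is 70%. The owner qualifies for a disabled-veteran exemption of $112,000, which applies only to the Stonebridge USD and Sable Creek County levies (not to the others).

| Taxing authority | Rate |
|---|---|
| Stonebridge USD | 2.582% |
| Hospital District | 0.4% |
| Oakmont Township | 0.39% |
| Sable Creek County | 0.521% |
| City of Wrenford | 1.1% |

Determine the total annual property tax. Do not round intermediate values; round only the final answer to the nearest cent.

$64,888.80

Assessed value = $1,956,000 × 0.7 = $1,369,200
Stonebridge USD: ($1,369,200 − $112,000) × 0.02582 = $1,257,200 × 0.02582 = $32,460.904
Hospital District: $1,369,200 × 0.004 = $5,476.8
Oakmont Township: $1,369,200 × 0.0039 = $5,339.88
Sable Creek County: ($1,369,200 − $112,000) × 0.00521 = $1,257,200 × 0.00521 = $6,550.012
City of Wrenford: $1,369,200 × 0.011 = $15,061.2
Total = $64,888.796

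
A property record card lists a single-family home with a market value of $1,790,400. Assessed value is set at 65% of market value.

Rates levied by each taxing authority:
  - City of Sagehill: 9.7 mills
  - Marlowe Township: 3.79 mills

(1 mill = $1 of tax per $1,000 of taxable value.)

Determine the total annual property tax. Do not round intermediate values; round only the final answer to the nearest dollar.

$15,699

Assessed value = $1,790,400 × 0.65 = $1,163,760
City of Sagehill: $1,163,760 × 0.0097 = $11,288.472
Marlowe Township: $1,163,760 × 0.00379 = $4,410.6504
Total = $11,288.472 + $4,410.6504 = $15,699.1224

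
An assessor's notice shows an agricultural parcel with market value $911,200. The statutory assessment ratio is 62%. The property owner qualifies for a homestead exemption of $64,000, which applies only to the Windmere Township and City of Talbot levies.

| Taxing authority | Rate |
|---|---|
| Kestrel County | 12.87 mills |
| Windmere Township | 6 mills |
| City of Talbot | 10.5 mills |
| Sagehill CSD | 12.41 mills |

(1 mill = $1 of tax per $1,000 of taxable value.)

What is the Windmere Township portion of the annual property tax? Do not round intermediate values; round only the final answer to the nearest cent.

$3,005.66

Assessed value = $911,200 × 0.62 = $564,944
Windmere Township taxable value = $564,944 − $64,000 = $500,944
Windmere Township levy = $500,944 × 0.006 = $3,005.664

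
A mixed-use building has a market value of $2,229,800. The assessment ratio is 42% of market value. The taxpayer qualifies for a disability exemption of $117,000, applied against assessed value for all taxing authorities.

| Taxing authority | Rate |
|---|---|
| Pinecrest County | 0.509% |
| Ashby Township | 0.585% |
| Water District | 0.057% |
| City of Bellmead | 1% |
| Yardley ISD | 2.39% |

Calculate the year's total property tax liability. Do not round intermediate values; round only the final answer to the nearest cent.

$37,214.22

Assessed value = $2,229,800 × 0.42 = $936,516
Taxable value = $936,516 − $117,000 = $819,516
Pinecrest County: $819,516 × 0.00509 = $4,171.33644
Ashby Township: $819,516 × 0.00585 = $4,794.1686
Water District: $819,516 × 0.00057 = $467.12412
City of Bellmead: $819,516 × 0.01 = $8,195.16
Yardley ISD: $819,516 × 0.0239 = $19,586.4324
Total = $4,171.33644 + $4,794.1686 + $467.12412 + $8,195.16 + $19,586.4324 = $37,214.22156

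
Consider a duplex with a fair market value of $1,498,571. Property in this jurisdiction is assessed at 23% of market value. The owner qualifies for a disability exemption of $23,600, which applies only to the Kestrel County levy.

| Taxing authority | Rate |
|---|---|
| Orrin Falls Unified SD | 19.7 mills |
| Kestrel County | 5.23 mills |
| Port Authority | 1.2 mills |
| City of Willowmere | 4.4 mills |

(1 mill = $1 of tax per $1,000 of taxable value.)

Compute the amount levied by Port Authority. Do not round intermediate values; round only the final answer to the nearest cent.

$413.61

Assessed value = $1,498,571 × 0.23 = $344,671.33
Port Authority taxable value = $344,671.33 (exemption does not apply)
Port Authority levy = $344,671.33 × 0.0012 = $413.605596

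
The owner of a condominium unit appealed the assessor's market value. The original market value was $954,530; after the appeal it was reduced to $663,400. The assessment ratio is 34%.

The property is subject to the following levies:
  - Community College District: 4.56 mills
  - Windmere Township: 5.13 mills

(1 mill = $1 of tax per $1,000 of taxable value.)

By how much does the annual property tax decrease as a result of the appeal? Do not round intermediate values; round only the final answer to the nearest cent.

Old assessed value = $954,530 × 0.34 = $324,540.2
New assessed value = $663,400 × 0.34 = $225,556
Combined rate = 0.00456 + 0.00513 = 0.00969
Old tax = $324,540.2 × 0.00969 = $3,144.794538
New tax = $225,556 × 0.00969 = $2,185.63764
Reduction = $3,144.794538 − $2,185.63764 = $959.156898

$959.16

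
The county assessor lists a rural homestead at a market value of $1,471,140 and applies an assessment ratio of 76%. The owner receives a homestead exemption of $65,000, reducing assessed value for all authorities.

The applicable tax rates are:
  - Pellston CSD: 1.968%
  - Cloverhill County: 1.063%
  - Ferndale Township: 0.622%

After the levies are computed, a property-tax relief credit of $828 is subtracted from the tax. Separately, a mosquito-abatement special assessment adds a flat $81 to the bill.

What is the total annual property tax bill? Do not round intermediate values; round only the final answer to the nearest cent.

$37,721.52

Assessed value = $1,471,140 × 0.76 = $1,118,066.4
Taxable value = $1,118,066.4 − $65,000 = $1,053,066.4
Pellston CSD: $1,053,066.4 × 0.01968 = $20,724.346752
Cloverhill County: $1,053,066.4 × 0.01063 = $11,194.095832
Ferndale Township: $1,053,066.4 × 0.00622 = $6,550.073008
Levies subtotal = $38,468.515592
After credit = $38,468.515592 − $828 = $37,640.515592
Total = $37,640.515592 + $81 = $37,721.515592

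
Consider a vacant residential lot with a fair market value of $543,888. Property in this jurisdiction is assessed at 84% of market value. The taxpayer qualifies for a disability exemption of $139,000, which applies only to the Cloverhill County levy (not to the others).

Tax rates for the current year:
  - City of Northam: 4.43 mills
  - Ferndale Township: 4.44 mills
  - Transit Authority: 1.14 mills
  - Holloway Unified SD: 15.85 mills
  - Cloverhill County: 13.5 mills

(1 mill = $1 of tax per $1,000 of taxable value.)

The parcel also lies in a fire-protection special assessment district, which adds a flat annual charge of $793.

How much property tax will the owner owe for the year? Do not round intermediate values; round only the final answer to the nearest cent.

$16,898.74

Assessed value = $543,888 × 0.84 = $456,865.92
City of Northam: $456,865.92 × 0.00443 = $2,023.9160256
Ferndale Township: $456,865.92 × 0.00444 = $2,028.4846848
Transit Authority: $456,865.92 × 0.00114 = $520.8271488
Holloway Unified SD: $456,865.92 × 0.01585 = $7,241.324832
Cloverhill County: ($456,865.92 − $139,000) × 0.0135 = $317,865.92 × 0.0135 = $4,291.18992
Levies subtotal = $16,105.7426112
Total = $16,105.7426112 + $793 = $16,898.7426112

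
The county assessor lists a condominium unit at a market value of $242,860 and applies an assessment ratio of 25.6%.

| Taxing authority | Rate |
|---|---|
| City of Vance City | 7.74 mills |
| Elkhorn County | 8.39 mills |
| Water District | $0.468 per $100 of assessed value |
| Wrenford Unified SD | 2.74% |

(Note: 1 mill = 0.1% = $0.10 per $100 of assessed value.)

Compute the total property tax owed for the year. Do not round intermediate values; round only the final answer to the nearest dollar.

Assessed value = $242,860 × 0.256 = $62,172.16
City of Vance City: $62,172.16 × 0.00774 = $481.2125184
Elkhorn County: $62,172.16 × 0.00839 = $521.6244224
Water District: $62,172.16 × 0.00468 = $290.9657088
Wrenford Unified SD: $62,172.16 × 0.0274 = $1,703.517184
Total = $2,997.3198336

$2,997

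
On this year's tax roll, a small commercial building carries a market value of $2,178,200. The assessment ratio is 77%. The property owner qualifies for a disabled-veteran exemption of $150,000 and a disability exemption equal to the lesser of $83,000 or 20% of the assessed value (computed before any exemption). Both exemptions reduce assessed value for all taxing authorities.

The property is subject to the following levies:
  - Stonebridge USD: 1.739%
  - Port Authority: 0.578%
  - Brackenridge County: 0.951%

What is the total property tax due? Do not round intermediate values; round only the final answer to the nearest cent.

$47,196.91

Assessed value = $2,178,200 × 0.77 = $1,677,214
Disability exemption = min($83,000, 20% × $1,677,214) = min($83,000, $335,442.8) = $83,000 (dollar cap binds)
Taxable value = $1,677,214 − $150,000 − $83,000 = $1,444,214
Stonebridge USD: $1,444,214 × 0.01739 = $25,114.88146
Port Authority: $1,444,214 × 0.00578 = $8,347.55692
Brackenridge County: $1,444,214 × 0.00951 = $13,734.47514
Total = $47,196.91352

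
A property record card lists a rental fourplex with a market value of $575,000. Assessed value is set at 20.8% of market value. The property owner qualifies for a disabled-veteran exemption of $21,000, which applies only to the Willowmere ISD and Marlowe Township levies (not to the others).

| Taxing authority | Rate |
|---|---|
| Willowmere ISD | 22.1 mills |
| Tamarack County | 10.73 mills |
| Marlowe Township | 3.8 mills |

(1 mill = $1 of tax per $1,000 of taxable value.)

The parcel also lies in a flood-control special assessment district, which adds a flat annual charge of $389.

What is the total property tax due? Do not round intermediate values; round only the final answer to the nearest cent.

$4,226.05

Assessed value = $575,000 × 0.208 = $119,600
Willowmere ISD: ($119,600 − $21,000) × 0.0221 = $98,600 × 0.0221 = $2,179.06
Tamarack County: $119,600 × 0.01073 = $1,283.308
Marlowe Township: ($119,600 − $21,000) × 0.0038 = $98,600 × 0.0038 = $374.68
Levies subtotal = $3,837.048
Total = $3,837.048 + $389 = $4,226.048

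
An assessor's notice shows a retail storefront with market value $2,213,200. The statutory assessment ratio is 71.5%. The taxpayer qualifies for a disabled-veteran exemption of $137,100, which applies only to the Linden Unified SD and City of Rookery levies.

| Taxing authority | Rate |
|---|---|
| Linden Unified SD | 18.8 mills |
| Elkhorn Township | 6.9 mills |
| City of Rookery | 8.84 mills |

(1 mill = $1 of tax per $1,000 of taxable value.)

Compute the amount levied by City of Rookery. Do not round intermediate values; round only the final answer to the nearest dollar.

$12,777

Assessed value = $2,213,200 × 0.715 = $1,582,438
City of Rookery taxable value = $1,582,438 − $137,100 = $1,445,338
City of Rookery levy = $1,445,338 × 0.00884 = $12,776.78792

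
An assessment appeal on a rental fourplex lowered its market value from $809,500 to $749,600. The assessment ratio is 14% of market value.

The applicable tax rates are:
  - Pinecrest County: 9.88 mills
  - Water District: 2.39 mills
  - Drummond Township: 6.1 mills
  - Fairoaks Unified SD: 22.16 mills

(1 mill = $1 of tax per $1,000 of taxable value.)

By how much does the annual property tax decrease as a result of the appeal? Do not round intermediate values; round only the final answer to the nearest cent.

Old assessed value = $809,500 × 0.14 = $113,330
New assessed value = $749,600 × 0.14 = $104,944
Combined rate = 0.00988 + 0.00239 + 0.0061 + 0.02216 = 0.04053
Old tax = $113,330 × 0.04053 = $4,593.2649
New tax = $104,944 × 0.04053 = $4,253.38032
Reduction = $4,593.2649 − $4,253.38032 = $339.88458

$339.88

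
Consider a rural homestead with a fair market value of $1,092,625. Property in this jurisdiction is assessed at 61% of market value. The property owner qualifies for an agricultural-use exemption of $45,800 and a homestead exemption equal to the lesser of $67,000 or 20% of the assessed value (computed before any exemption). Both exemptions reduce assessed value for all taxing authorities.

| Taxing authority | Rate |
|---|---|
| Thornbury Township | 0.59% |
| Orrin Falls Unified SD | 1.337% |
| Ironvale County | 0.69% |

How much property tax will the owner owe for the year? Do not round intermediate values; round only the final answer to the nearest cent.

$14,490.36

Assessed value = $1,092,625 × 0.61 = $666,501.25
Homestead exemption = min($67,000, 20% × $666,501.25) = min($67,000, $133,300.25) = $67,000 (dollar cap binds)
Taxable value = $666,501.25 − $45,800 − $67,000 = $553,701.25
Thornbury Township: $553,701.25 × 0.0059 = $3,266.837375
Orrin Falls Unified SD: $553,701.25 × 0.01337 = $7,402.9857125
Ironvale County: $553,701.25 × 0.0069 = $3,820.538625
Total = $14,490.3617125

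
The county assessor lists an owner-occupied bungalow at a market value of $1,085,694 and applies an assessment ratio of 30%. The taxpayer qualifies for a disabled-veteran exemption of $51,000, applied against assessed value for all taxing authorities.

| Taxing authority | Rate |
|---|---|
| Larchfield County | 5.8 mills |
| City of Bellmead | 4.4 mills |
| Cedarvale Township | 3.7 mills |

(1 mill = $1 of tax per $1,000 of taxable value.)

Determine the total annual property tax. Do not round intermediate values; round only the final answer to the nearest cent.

$3,818.44

Assessed value = $1,085,694 × 0.3 = $325,708.2
Taxable value = $325,708.2 − $51,000 = $274,708.2
Larchfield County: $274,708.2 × 0.0058 = $1,593.30756
City of Bellmead: $274,708.2 × 0.0044 = $1,208.71608
Cedarvale Township: $274,708.2 × 0.0037 = $1,016.42034
Total = $1,593.30756 + $1,208.71608 + $1,016.42034 = $3,818.44398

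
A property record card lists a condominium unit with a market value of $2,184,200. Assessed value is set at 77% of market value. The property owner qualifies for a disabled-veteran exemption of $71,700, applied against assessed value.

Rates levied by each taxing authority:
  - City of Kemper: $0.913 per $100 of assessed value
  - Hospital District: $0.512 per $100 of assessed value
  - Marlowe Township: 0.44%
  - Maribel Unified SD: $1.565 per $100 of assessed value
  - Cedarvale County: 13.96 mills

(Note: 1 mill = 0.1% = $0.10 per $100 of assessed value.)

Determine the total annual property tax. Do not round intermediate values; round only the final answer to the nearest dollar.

Assessed value = $2,184,200 × 0.77 = $1,681,834
Taxable value = $1,681,834 − $71,700 = $1,610,134
City of Kemper: $1,610,134 × 0.00913 = $14,700.52342
Hospital District: $1,610,134 × 0.00512 = $8,243.88608
Marlowe Township: $1,610,134 × 0.0044 = $7,084.5896
Maribel Unified SD: $1,610,134 × 0.01565 = $25,198.5971
Cedarvale County: $1,610,134 × 0.01396 = $22,477.47064
Total = $77,705.06684

$77,705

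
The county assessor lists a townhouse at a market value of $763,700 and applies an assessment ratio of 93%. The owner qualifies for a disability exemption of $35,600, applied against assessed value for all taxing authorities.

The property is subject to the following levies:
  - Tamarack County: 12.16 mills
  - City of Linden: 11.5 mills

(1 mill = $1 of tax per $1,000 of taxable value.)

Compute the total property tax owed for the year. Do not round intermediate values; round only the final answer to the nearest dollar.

Assessed value = $763,700 × 0.93 = $710,241
Taxable value = $710,241 − $35,600 = $674,641
Tamarack County: $674,641 × 0.01216 = $8,203.63456
City of Linden: $674,641 × 0.0115 = $7,758.3715
Total = $8,203.63456 + $7,758.3715 = $15,962.00606

$15,962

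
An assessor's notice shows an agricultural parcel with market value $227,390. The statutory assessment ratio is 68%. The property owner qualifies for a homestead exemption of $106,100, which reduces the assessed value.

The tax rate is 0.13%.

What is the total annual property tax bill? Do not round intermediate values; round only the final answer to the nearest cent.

Assessed value = $227,390 × 0.68 = $154,625.2
Taxable value = $154,625.2 − $106,100 = $48,525.2
Tax = $48,525.2 × 0.0013 = $63.08276

$63.08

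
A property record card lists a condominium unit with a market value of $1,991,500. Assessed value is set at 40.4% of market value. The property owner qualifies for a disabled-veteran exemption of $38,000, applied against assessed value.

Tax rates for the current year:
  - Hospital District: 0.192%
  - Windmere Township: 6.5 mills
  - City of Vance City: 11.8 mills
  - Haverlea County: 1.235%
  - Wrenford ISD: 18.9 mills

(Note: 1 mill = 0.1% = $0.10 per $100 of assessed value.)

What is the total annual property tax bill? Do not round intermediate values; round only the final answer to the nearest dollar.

$39,455

Assessed value = $1,991,500 × 0.404 = $804,566
Taxable value = $804,566 − $38,000 = $766,566
Hospital District: $766,566 × 0.00192 = $1,471.80672
Windmere Township: $766,566 × 0.0065 = $4,982.679
City of Vance City: $766,566 × 0.0118 = $9,045.4788
Haverlea County: $766,566 × 0.01235 = $9,467.0901
Wrenford ISD: $766,566 × 0.0189 = $14,488.0974
Total = $39,455.15202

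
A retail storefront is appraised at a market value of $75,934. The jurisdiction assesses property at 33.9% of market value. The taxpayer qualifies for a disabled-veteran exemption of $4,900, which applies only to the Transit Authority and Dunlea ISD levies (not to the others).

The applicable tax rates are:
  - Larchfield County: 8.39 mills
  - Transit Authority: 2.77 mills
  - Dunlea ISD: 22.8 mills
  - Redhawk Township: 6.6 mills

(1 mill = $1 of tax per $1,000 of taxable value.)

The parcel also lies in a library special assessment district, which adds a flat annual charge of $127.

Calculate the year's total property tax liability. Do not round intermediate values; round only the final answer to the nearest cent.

Assessed value = $75,934 × 0.339 = $25,741.626
Larchfield County: $25,741.626 × 0.00839 = $215.97224214
Transit Authority: ($25,741.626 − $4,900) × 0.00277 = $20,841.626 × 0.00277 = $57.73130402
Dunlea ISD: ($25,741.626 − $4,900) × 0.0228 = $20,841.626 × 0.0228 = $475.1890728
Redhawk Township: $25,741.626 × 0.0066 = $169.8947316
Levies subtotal = $918.78735056
Total = $918.78735056 + $127 = $1,045.78735056

$1,045.79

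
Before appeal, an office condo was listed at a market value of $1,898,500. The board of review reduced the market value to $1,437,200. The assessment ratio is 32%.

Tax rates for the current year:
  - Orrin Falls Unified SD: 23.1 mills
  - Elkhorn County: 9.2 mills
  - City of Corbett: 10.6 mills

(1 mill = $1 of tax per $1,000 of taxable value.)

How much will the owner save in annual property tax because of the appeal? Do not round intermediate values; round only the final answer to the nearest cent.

Old assessed value = $1,898,500 × 0.32 = $607,520
New assessed value = $1,437,200 × 0.32 = $459,904
Combined rate = 0.0231 + 0.0092 + 0.0106 = 0.0429
Old tax = $607,520 × 0.0429 = $26,062.608
New tax = $459,904 × 0.0429 = $19,729.8816
Reduction = $26,062.608 − $19,729.8816 = $6,332.7264

$6,332.73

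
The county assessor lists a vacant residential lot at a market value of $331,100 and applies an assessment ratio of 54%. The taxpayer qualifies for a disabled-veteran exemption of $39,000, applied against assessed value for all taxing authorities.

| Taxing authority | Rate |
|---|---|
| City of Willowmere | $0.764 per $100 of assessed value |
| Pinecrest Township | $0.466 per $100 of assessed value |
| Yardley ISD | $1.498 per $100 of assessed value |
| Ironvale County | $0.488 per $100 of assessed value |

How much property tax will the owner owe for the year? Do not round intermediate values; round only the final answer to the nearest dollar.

Assessed value = $331,100 × 0.54 = $178,794
Taxable value = $178,794 − $39,000 = $139,794
City of Willowmere: $139,794 × 0.00764 = $1,068.02616
Pinecrest Township: $139,794 × 0.00466 = $651.44004
Yardley ISD: $139,794 × 0.01498 = $2,094.11412
Ironvale County: $139,794 × 0.00488 = $682.19472
Total = $1,068.02616 + $651.44004 + $2,094.11412 + $682.19472 = $4,495.77504

$4,496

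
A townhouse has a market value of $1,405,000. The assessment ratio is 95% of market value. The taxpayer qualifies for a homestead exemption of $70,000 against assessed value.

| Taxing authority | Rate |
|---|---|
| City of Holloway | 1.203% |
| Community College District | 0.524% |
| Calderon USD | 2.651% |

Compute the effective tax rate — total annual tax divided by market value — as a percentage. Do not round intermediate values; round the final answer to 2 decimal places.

3.94%

Assessed value = $1,405,000 × 0.95 = $1,334,750
Taxable value = $1,334,750 − $70,000 = $1,264,750
City of Holloway: $1,264,750 × 0.01203 = $15,214.9425
Community College District: $1,264,750 × 0.00524 = $6,627.29
Calderon USD: $1,264,750 × 0.02651 = $33,528.5225
Total tax = $55,370.755
Effective rate = $55,370.755 ÷ $1,405,000 = 3.94% of market value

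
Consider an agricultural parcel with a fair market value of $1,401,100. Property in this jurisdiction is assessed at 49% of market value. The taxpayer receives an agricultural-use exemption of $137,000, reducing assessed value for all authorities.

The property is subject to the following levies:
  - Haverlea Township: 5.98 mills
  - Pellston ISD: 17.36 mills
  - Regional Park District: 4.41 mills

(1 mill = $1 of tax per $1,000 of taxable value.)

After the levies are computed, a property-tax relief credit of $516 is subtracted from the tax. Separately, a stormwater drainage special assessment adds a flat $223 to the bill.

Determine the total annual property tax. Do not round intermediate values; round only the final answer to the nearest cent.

$14,956.71

Assessed value = $1,401,100 × 0.49 = $686,539
Taxable value = $686,539 − $137,000 = $549,539
Haverlea Township: $549,539 × 0.00598 = $3,286.24322
Pellston ISD: $549,539 × 0.01736 = $9,539.99704
Regional Park District: $549,539 × 0.00441 = $2,423.46699
Levies subtotal = $15,249.70725
After credit = $15,249.70725 − $516 = $14,733.70725
Total = $14,733.70725 + $223 = $14,956.70725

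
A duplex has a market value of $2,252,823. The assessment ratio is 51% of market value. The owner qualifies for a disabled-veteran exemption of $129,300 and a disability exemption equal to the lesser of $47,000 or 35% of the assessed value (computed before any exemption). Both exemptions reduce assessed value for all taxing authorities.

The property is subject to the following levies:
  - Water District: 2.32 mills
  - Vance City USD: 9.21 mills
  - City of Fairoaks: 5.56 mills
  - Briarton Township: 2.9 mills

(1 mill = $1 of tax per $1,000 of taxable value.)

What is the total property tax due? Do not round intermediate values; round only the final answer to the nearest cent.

$19,443.07

Assessed value = $2,252,823 × 0.51 = $1,148,939.73
Disability exemption = min($47,000, 35% × $1,148,939.73) = min($47,000, $402,128.9055) = $47,000 (dollar cap binds)
Taxable value = $1,148,939.73 − $129,300 − $47,000 = $972,639.73
Water District: $972,639.73 × 0.00232 = $2,256.5241736
Vance City USD: $972,639.73 × 0.00921 = $8,958.0119133
City of Fairoaks: $972,639.73 × 0.00556 = $5,407.8768988
Briarton Township: $972,639.73 × 0.0029 = $2,820.655217
Total = $19,443.0682027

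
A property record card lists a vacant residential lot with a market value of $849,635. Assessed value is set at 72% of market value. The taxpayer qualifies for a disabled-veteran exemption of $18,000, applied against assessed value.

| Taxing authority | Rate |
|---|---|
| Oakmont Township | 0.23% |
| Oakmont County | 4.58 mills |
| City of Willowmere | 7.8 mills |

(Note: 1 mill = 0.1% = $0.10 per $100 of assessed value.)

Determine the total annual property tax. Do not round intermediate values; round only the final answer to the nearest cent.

$8,716.06

Assessed value = $849,635 × 0.72 = $611,737.2
Taxable value = $611,737.2 − $18,000 = $593,737.2
Oakmont Township: $593,737.2 × 0.0023 = $1,365.59556
Oakmont County: $593,737.2 × 0.00458 = $2,719.316376
City of Willowmere: $593,737.2 × 0.0078 = $4,631.15016
Total = $8,716.062096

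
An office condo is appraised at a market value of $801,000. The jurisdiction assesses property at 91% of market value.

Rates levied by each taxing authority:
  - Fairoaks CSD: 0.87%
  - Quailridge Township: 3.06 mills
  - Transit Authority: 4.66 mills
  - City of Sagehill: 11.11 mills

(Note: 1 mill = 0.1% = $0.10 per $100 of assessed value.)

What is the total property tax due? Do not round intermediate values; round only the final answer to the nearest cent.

$20,066.89

Assessed value = $801,000 × 0.91 = $728,910
Fairoaks CSD: $728,910 × 0.0087 = $6,341.517
Quailridge Township: $728,910 × 0.00306 = $2,230.4646
Transit Authority: $728,910 × 0.00466 = $3,396.7206
City of Sagehill: $728,910 × 0.01111 = $8,098.1901
Total = $20,066.8923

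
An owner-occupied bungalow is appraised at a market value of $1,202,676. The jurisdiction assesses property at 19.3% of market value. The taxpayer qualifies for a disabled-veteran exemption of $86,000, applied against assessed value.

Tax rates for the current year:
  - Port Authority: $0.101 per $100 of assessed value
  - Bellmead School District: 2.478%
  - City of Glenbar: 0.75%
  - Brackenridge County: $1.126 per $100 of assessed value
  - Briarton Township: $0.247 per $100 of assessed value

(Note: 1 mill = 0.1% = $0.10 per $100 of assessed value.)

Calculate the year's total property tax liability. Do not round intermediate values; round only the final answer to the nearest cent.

Assessed value = $1,202,676 × 0.193 = $232,116.468
Taxable value = $232,116.468 − $86,000 = $146,116.468
Port Authority: $146,116.468 × 0.00101 = $147.57763268
Bellmead School District: $146,116.468 × 0.02478 = $3,620.76607704
City of Glenbar: $146,116.468 × 0.0075 = $1,095.87351
Brackenridge County: $146,116.468 × 0.01126 = $1,645.27142968
Briarton Township: $146,116.468 × 0.00247 = $360.90767596
Total = $6,870.39632536

$6,870.40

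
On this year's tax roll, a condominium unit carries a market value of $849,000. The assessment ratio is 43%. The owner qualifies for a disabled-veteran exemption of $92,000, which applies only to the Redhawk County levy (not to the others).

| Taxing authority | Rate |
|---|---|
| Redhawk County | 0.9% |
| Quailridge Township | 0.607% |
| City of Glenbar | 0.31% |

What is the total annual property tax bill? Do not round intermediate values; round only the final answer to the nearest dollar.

$5,805

Assessed value = $849,000 × 0.43 = $365,070
Redhawk County: ($365,070 − $92,000) × 0.009 = $273,070 × 0.009 = $2,457.63
Quailridge Township: $365,070 × 0.00607 = $2,215.9749
City of Glenbar: $365,070 × 0.0031 = $1,131.717
Total = $5,805.3219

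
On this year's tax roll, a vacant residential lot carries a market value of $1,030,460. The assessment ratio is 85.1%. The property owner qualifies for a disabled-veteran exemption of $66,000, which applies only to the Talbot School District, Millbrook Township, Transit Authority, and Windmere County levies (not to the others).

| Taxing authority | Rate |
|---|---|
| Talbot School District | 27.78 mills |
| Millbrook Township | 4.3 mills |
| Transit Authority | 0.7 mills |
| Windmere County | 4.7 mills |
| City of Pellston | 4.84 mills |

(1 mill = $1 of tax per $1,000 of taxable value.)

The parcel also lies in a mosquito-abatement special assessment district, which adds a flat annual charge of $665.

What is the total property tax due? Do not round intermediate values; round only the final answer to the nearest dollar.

Assessed value = $1,030,460 × 0.851 = $876,921.46
Talbot School District: ($876,921.46 − $66,000) × 0.02778 = $810,921.46 × 0.02778 = $22,527.3981588
Millbrook Township: ($876,921.46 − $66,000) × 0.0043 = $810,921.46 × 0.0043 = $3,486.962278
Transit Authority: ($876,921.46 − $66,000) × 0.0007 = $810,921.46 × 0.0007 = $567.645022
Windmere County: ($876,921.46 − $66,000) × 0.0047 = $810,921.46 × 0.0047 = $3,811.330862
City of Pellston: $876,921.46 × 0.00484 = $4,244.2998664
Levies subtotal = $34,637.6361872
Total = $34,637.6361872 + $665 = $35,302.6361872

$35,303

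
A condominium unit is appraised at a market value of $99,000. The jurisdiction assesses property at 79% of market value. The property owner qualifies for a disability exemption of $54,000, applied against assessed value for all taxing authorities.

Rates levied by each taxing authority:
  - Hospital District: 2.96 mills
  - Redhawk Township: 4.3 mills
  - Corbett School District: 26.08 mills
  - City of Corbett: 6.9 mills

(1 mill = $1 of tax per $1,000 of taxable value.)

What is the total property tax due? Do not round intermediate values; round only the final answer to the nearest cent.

Assessed value = $99,000 × 0.79 = $78,210
Taxable value = $78,210 − $54,000 = $24,210
Hospital District: $24,210 × 0.00296 = $71.6616
Redhawk Township: $24,210 × 0.0043 = $104.103
Corbett School District: $24,210 × 0.02608 = $631.3968
City of Corbett: $24,210 × 0.0069 = $167.049
Total = $71.6616 + $104.103 + $631.3968 + $167.049 = $974.2104

$974.21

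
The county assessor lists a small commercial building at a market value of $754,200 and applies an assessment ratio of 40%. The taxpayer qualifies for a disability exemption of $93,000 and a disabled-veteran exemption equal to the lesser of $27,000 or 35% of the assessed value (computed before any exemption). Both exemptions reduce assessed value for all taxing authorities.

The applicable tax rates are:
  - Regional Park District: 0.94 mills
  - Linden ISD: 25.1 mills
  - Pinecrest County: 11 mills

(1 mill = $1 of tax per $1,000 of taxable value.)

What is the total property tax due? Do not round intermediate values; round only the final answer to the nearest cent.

Assessed value = $754,200 × 0.4 = $301,680
Disabled-veteran exemption = min($27,000, 35% × $301,680) = min($27,000, $105,588) = $27,000 (dollar cap binds)
Taxable value = $301,680 − $93,000 − $27,000 = $181,680
Regional Park District: $181,680 × 0.00094 = $170.7792
Linden ISD: $181,680 × 0.0251 = $4,560.168
Pinecrest County: $181,680 × 0.011 = $1,998.48
Total = $6,729.4272

$6,729.43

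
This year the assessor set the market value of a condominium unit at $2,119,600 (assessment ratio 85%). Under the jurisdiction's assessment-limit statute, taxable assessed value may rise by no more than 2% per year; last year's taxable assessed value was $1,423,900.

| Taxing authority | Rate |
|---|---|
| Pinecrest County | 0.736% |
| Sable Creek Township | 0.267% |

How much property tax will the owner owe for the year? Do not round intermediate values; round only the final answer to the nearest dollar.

Uncapped assessed value = $2,119,600 × 0.85 = $1,801,660
Cap limit = $1,423,900 × 1.02 = $1,452,378
Taxable assessed value = min($1,801,660, $1,452,378) = $1,452,378 (cap binds)
Pinecrest County: $1,452,378 × 0.00736 = $10,689.50208
Sable Creek Township: $1,452,378 × 0.00267 = $3,877.84926
Total = $14,567.35134

$14,567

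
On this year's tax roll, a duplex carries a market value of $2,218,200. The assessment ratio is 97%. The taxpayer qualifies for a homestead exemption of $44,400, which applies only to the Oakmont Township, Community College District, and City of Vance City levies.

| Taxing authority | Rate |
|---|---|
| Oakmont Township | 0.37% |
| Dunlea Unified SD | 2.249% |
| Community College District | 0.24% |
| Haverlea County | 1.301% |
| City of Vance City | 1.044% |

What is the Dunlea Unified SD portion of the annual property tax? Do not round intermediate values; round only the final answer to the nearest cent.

$48,390.70

Assessed value = $2,218,200 × 0.97 = $2,151,654
Dunlea Unified SD taxable value = $2,151,654 (exemption does not apply)
Dunlea Unified SD levy = $2,151,654 × 0.02249 = $48,390.69846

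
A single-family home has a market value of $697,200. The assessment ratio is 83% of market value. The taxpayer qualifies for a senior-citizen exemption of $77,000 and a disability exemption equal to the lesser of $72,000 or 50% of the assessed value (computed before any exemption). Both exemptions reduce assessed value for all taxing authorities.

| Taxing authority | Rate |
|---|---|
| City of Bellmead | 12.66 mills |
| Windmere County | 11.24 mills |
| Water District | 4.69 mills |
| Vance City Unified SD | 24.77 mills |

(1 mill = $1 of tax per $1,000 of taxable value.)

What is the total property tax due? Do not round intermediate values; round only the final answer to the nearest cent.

$22,927.51

Assessed value = $697,200 × 0.83 = $578,676
Disability exemption = min($72,000, 50% × $578,676) = min($72,000, $289,338) = $72,000 (dollar cap binds)
Taxable value = $578,676 − $77,000 − $72,000 = $429,676
City of Bellmead: $429,676 × 0.01266 = $5,439.69816
Windmere County: $429,676 × 0.01124 = $4,829.55824
Water District: $429,676 × 0.00469 = $2,015.18044
Vance City Unified SD: $429,676 × 0.02477 = $10,643.07452
Total = $22,927.51136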